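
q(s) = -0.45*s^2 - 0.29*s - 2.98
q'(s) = -0.9*s - 0.29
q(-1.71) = -3.80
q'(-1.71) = 1.25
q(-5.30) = -14.08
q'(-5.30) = 4.48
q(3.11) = -8.23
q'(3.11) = -3.09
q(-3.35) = -7.06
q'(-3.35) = 2.72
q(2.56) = -6.67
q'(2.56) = -2.59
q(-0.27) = -2.93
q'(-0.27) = -0.05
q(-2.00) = -4.20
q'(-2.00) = 1.51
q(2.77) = -7.24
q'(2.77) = -2.78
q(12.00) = -71.26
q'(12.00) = -11.09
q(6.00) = -20.92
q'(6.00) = -5.69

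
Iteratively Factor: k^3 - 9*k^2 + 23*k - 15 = (k - 1)*(k^2 - 8*k + 15) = (k - 3)*(k - 1)*(k - 5)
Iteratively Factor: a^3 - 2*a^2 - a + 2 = (a - 1)*(a^2 - a - 2) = (a - 1)*(a + 1)*(a - 2)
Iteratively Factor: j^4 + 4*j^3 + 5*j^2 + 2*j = (j + 1)*(j^3 + 3*j^2 + 2*j) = (j + 1)^2*(j^2 + 2*j) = (j + 1)^2*(j + 2)*(j)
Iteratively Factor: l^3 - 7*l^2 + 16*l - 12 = (l - 2)*(l^2 - 5*l + 6) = (l - 2)^2*(l - 3)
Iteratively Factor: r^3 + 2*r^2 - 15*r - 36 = (r + 3)*(r^2 - r - 12) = (r + 3)^2*(r - 4)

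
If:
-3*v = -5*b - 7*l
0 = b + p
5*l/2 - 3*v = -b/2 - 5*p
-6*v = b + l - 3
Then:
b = -9/62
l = 19/62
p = 9/62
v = 44/93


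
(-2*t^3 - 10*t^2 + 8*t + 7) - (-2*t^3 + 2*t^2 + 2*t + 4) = -12*t^2 + 6*t + 3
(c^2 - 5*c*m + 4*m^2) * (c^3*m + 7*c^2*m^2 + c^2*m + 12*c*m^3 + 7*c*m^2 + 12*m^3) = c^5*m + 2*c^4*m^2 + c^4*m - 19*c^3*m^3 + 2*c^3*m^2 - 32*c^2*m^4 - 19*c^2*m^3 + 48*c*m^5 - 32*c*m^4 + 48*m^5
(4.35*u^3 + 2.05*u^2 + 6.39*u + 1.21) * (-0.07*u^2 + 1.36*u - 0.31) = -0.3045*u^5 + 5.7725*u^4 + 0.9922*u^3 + 7.9702*u^2 - 0.3353*u - 0.3751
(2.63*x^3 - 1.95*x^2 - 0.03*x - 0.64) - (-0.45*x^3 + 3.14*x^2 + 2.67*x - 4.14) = 3.08*x^3 - 5.09*x^2 - 2.7*x + 3.5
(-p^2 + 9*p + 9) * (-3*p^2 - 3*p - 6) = 3*p^4 - 24*p^3 - 48*p^2 - 81*p - 54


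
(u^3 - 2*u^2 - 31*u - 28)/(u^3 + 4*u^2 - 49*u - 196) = (u + 1)/(u + 7)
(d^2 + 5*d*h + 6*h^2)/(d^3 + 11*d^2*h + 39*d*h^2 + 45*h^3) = (d + 2*h)/(d^2 + 8*d*h + 15*h^2)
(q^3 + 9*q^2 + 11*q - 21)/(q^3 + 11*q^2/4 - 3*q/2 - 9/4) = 4*(q + 7)/(4*q + 3)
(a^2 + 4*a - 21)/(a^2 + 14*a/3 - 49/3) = 3*(a - 3)/(3*a - 7)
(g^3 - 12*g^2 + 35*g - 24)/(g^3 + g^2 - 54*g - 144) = (g^2 - 4*g + 3)/(g^2 + 9*g + 18)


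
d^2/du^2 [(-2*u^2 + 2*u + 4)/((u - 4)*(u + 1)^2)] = 4*(-u^3 + 6*u^2 - 30*u + 38)/(u^6 - 9*u^5 + 15*u^4 + 45*u^3 - 60*u^2 - 144*u - 64)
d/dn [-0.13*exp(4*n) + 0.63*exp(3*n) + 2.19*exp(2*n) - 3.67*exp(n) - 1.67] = (-0.52*exp(3*n) + 1.89*exp(2*n) + 4.38*exp(n) - 3.67)*exp(n)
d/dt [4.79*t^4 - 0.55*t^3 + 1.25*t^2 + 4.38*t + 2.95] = 19.16*t^3 - 1.65*t^2 + 2.5*t + 4.38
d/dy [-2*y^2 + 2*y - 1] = 2 - 4*y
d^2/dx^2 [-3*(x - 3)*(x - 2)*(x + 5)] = -18*x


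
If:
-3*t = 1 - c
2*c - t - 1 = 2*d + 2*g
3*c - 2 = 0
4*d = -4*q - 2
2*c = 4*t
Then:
No Solution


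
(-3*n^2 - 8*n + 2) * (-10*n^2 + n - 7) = 30*n^4 + 77*n^3 - 7*n^2 + 58*n - 14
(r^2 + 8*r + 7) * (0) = 0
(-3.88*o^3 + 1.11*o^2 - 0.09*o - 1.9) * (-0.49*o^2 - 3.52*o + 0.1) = 1.9012*o^5 + 13.1137*o^4 - 4.2511*o^3 + 1.3588*o^2 + 6.679*o - 0.19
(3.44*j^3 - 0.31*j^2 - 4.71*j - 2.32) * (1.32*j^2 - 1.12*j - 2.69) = 4.5408*j^5 - 4.262*j^4 - 15.1236*j^3 + 3.0467*j^2 + 15.2683*j + 6.2408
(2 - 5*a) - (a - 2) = 4 - 6*a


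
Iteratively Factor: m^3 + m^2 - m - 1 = (m + 1)*(m^2 - 1) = (m + 1)^2*(m - 1)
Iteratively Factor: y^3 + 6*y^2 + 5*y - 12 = (y - 1)*(y^2 + 7*y + 12) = (y - 1)*(y + 3)*(y + 4)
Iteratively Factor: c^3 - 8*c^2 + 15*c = (c - 3)*(c^2 - 5*c) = (c - 5)*(c - 3)*(c)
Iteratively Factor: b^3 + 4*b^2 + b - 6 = (b + 2)*(b^2 + 2*b - 3) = (b - 1)*(b + 2)*(b + 3)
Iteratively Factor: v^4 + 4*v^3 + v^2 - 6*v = (v)*(v^3 + 4*v^2 + v - 6) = v*(v - 1)*(v^2 + 5*v + 6) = v*(v - 1)*(v + 2)*(v + 3)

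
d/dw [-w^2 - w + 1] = -2*w - 1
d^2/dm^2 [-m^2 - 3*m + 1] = -2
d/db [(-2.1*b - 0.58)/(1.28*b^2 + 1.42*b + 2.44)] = (2.688*b^2 + 1.4848*b - 4.3004)/(1.6384*b^4 + 3.6352*b^3 + 8.2628*b^2 + 6.9296*b + 5.9536)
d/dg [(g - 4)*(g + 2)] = 2*g - 2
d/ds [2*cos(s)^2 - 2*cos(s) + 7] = 2*sin(s) - 2*sin(2*s)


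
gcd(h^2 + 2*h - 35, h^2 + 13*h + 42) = h + 7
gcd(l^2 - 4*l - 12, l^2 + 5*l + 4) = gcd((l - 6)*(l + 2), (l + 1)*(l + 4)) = 1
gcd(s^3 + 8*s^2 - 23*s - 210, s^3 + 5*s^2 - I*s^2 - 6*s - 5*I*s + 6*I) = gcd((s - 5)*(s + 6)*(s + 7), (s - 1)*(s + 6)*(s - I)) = s + 6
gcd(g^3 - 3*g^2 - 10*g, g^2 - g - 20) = g - 5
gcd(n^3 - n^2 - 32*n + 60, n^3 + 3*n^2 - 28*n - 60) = n^2 + n - 30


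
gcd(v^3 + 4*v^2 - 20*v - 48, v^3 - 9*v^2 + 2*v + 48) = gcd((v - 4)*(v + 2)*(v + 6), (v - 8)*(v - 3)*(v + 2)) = v + 2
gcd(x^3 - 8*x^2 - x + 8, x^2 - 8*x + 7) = x - 1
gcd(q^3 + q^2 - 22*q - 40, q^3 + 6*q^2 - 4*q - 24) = q + 2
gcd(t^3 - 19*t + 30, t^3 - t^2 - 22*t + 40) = t^2 + 3*t - 10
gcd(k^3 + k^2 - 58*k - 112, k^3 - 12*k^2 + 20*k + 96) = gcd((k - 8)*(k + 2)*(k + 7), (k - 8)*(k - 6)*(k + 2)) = k^2 - 6*k - 16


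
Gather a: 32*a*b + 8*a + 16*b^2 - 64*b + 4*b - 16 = a*(32*b + 8) + 16*b^2 - 60*b - 16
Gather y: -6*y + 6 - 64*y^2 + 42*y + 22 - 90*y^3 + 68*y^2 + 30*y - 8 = -90*y^3 + 4*y^2 + 66*y + 20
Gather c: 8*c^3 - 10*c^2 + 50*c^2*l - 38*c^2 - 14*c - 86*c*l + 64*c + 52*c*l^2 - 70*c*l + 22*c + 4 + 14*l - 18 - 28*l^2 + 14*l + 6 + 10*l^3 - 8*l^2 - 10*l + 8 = 8*c^3 + c^2*(50*l - 48) + c*(52*l^2 - 156*l + 72) + 10*l^3 - 36*l^2 + 18*l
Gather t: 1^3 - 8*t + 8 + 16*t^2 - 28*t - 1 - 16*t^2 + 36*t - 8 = 0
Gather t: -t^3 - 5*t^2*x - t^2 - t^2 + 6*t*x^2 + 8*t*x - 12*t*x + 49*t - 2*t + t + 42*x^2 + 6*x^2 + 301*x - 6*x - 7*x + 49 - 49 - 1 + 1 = -t^3 + t^2*(-5*x - 2) + t*(6*x^2 - 4*x + 48) + 48*x^2 + 288*x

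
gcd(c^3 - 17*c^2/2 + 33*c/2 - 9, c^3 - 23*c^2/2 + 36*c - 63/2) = c - 3/2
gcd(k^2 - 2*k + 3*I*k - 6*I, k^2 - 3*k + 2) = k - 2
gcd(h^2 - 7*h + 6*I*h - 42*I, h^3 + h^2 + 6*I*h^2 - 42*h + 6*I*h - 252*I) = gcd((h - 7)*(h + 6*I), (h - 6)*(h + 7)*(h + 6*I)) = h + 6*I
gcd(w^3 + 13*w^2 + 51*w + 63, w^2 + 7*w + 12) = w + 3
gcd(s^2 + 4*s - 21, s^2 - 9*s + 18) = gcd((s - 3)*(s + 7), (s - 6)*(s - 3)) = s - 3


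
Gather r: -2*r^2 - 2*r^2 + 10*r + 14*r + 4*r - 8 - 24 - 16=-4*r^2 + 28*r - 48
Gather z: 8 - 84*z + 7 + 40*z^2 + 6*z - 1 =40*z^2 - 78*z + 14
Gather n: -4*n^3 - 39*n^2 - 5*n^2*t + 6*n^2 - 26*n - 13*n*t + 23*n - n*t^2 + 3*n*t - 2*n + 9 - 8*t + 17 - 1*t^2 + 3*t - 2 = -4*n^3 + n^2*(-5*t - 33) + n*(-t^2 - 10*t - 5) - t^2 - 5*t + 24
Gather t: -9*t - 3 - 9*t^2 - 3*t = -9*t^2 - 12*t - 3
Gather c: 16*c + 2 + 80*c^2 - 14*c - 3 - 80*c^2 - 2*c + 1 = 0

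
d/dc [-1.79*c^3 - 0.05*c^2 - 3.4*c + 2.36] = -5.37*c^2 - 0.1*c - 3.4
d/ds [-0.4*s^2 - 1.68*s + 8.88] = -0.8*s - 1.68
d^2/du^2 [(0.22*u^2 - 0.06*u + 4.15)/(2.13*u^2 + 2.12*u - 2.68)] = (-1.77635683940025e-15*u^4 - 2.531292*u^3 + 120.503898*u^2 + 110.383416*u + 87.161704)/(9.663597*u^6 + 28.854684*u^5 - 7.75745999999999*u^4 - 63.08272*u^3 + 9.76056*u^2 + 45.680064*u - 19.248832)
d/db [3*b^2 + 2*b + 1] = 6*b + 2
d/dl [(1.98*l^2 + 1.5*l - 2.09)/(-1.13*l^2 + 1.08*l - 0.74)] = (3.8334*l^2 - 7.6538*l + 1.1472)/(1.2769*l^4 - 2.4408*l^3 + 2.8388*l^2 - 1.5984*l + 0.5476)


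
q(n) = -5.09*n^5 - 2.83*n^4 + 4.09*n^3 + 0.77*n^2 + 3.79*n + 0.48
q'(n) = -25.45*n^4 - 11.32*n^3 + 12.27*n^2 + 1.54*n + 3.79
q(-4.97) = 13206.63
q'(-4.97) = -13839.02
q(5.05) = -17992.20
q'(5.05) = -17685.50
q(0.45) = 2.50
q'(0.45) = 4.89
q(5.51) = -27730.49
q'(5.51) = -24967.04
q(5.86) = -37637.71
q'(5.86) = -31854.61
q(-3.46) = 1945.63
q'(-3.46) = -3033.23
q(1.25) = -8.03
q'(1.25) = -59.36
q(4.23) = -7459.37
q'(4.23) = -8774.89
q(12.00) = -1318013.40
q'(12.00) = -545503.01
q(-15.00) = 3708263.13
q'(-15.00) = -1247459.81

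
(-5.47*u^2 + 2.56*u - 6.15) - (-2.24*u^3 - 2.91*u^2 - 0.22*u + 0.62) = 2.24*u^3 - 2.56*u^2 + 2.78*u - 6.77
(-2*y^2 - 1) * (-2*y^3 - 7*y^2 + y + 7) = 4*y^5 + 14*y^4 - 7*y^2 - y - 7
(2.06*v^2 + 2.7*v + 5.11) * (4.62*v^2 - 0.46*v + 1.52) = 9.5172*v^4 + 11.5264*v^3 + 25.4974*v^2 + 1.7534*v + 7.7672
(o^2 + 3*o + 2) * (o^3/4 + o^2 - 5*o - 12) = o^5/4 + 7*o^4/4 - 3*o^3/2 - 25*o^2 - 46*o - 24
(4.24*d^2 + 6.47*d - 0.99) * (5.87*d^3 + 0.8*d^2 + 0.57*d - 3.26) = 24.8888*d^5 + 41.3709*d^4 + 1.7815*d^3 - 10.9265*d^2 - 21.6565*d + 3.2274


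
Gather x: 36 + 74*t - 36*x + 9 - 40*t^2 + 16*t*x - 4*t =-40*t^2 + 70*t + x*(16*t - 36) + 45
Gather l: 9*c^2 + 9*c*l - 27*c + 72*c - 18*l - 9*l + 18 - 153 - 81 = 9*c^2 + 45*c + l*(9*c - 27) - 216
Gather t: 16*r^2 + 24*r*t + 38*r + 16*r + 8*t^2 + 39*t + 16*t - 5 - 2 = 16*r^2 + 54*r + 8*t^2 + t*(24*r + 55) - 7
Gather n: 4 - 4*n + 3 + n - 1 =6 - 3*n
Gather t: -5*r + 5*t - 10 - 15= -5*r + 5*t - 25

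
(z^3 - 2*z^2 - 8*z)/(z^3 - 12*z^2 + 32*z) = (z + 2)/(z - 8)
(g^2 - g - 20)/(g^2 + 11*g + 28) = (g - 5)/(g + 7)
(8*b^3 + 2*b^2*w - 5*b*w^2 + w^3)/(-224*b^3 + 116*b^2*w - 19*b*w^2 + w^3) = (-2*b^2 - b*w + w^2)/(56*b^2 - 15*b*w + w^2)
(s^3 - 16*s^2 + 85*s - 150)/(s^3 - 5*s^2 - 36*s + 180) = (s - 5)/(s + 6)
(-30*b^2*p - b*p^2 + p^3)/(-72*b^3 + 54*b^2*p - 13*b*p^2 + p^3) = p*(5*b + p)/(12*b^2 - 7*b*p + p^2)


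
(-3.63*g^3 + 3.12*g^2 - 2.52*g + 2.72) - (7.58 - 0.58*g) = -3.63*g^3 + 3.12*g^2 - 1.94*g - 4.86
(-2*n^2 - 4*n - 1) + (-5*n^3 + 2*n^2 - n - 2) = -5*n^3 - 5*n - 3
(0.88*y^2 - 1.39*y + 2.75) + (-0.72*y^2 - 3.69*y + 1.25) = 0.16*y^2 - 5.08*y + 4.0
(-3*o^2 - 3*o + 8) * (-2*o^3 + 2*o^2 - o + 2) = 6*o^5 - 19*o^3 + 13*o^2 - 14*o + 16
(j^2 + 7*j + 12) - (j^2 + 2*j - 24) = 5*j + 36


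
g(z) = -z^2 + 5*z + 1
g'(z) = 5 - 2*z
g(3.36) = 6.51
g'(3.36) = -1.72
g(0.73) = 4.12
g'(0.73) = 3.54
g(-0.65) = -2.67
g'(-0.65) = 6.30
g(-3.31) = -26.51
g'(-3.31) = 11.62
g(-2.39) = -16.66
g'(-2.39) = 9.78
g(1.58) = 6.40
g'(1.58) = 1.84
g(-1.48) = -8.59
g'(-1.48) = 7.96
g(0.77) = 4.26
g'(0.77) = 3.46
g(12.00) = -83.00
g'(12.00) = -19.00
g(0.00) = 1.00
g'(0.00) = 5.00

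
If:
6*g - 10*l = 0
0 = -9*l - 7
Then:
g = -35/27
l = -7/9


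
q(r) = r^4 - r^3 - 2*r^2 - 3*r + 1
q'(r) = 4*r^3 - 3*r^2 - 4*r - 3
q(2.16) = -3.12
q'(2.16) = 14.67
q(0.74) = -2.42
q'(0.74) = -5.98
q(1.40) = -6.02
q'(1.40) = -3.50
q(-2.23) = 33.56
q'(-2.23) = -53.36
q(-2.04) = 24.61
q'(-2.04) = -41.28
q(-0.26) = 1.67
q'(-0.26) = -2.23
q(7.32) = 2350.73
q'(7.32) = 1375.87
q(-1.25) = 6.02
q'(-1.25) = -10.50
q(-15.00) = 53596.00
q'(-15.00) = -14118.00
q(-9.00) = 7156.00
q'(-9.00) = -3126.00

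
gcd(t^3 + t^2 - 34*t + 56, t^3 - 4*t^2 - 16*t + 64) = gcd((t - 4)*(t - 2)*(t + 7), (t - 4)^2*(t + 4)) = t - 4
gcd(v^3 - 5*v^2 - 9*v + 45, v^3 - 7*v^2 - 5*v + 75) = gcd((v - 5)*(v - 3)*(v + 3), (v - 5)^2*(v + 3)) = v^2 - 2*v - 15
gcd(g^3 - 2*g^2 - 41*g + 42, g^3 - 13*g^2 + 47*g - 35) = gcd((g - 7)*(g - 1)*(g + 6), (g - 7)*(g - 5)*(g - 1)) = g^2 - 8*g + 7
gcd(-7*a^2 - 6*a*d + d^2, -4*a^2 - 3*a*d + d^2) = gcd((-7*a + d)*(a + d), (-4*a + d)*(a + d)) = a + d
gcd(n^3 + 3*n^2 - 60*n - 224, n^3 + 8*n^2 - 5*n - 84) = n^2 + 11*n + 28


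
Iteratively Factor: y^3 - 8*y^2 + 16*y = (y - 4)*(y^2 - 4*y) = y*(y - 4)*(y - 4)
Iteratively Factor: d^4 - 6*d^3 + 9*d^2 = (d)*(d^3 - 6*d^2 + 9*d) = d*(d - 3)*(d^2 - 3*d) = d^2*(d - 3)*(d - 3)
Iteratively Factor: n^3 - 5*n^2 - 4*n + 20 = (n - 5)*(n^2 - 4) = (n - 5)*(n - 2)*(n + 2)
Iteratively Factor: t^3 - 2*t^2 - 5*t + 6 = (t - 3)*(t^2 + t - 2) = (t - 3)*(t - 1)*(t + 2)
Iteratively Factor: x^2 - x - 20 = (x - 5)*(x + 4)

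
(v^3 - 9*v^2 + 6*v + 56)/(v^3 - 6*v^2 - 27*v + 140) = (v + 2)/(v + 5)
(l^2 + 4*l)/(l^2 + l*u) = (l + 4)/(l + u)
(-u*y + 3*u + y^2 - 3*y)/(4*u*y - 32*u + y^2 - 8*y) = (-u*y + 3*u + y^2 - 3*y)/(4*u*y - 32*u + y^2 - 8*y)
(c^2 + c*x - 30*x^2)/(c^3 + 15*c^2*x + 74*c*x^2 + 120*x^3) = (c - 5*x)/(c^2 + 9*c*x + 20*x^2)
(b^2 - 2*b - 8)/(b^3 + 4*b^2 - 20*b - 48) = 1/(b + 6)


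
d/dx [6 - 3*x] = -3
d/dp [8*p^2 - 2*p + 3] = 16*p - 2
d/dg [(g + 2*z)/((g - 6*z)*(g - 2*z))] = (-g^2 - 4*g*z + 28*z^2)/(g^4 - 16*g^3*z + 88*g^2*z^2 - 192*g*z^3 + 144*z^4)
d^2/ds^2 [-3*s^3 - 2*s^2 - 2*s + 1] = -18*s - 4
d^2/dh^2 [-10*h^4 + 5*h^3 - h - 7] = 30*h*(1 - 4*h)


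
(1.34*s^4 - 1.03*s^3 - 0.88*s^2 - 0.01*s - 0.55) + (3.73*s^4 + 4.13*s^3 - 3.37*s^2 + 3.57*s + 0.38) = 5.07*s^4 + 3.1*s^3 - 4.25*s^2 + 3.56*s - 0.17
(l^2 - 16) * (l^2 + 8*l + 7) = l^4 + 8*l^3 - 9*l^2 - 128*l - 112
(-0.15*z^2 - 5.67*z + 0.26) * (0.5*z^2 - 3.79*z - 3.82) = -0.075*z^4 - 2.2665*z^3 + 22.1923*z^2 + 20.674*z - 0.9932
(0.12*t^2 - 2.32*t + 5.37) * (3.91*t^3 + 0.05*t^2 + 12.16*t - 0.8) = 0.4692*t^5 - 9.0652*t^4 + 22.3399*t^3 - 28.0387*t^2 + 67.1552*t - 4.296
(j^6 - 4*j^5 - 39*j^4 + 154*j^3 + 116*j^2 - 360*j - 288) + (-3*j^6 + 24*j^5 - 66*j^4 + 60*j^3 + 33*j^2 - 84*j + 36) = -2*j^6 + 20*j^5 - 105*j^4 + 214*j^3 + 149*j^2 - 444*j - 252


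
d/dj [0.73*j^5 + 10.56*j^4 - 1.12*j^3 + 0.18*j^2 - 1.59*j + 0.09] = 3.65*j^4 + 42.24*j^3 - 3.36*j^2 + 0.36*j - 1.59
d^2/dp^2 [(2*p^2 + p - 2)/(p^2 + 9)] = 2*(p^3 - 60*p^2 - 27*p + 180)/(p^6 + 27*p^4 + 243*p^2 + 729)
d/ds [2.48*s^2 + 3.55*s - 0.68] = 4.96*s + 3.55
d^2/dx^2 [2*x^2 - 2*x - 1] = 4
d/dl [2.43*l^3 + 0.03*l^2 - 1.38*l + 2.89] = 7.29*l^2 + 0.06*l - 1.38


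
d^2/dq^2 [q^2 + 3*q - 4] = 2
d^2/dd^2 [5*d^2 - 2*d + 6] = 10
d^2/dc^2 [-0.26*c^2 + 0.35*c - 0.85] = -0.520000000000000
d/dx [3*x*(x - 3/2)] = 6*x - 9/2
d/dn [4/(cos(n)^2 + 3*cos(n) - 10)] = 4*(2*cos(n) + 3)*sin(n)/(cos(n)^2 + 3*cos(n) - 10)^2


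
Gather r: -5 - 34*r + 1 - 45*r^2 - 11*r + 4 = -45*r^2 - 45*r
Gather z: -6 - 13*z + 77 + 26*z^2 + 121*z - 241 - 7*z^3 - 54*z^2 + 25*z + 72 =-7*z^3 - 28*z^2 + 133*z - 98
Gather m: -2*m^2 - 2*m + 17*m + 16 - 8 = -2*m^2 + 15*m + 8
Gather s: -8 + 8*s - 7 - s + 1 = 7*s - 14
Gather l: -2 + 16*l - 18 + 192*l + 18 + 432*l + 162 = 640*l + 160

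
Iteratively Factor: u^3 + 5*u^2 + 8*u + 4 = (u + 1)*(u^2 + 4*u + 4) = (u + 1)*(u + 2)*(u + 2)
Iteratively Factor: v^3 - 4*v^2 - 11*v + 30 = (v + 3)*(v^2 - 7*v + 10) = (v - 5)*(v + 3)*(v - 2)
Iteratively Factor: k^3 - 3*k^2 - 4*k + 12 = (k - 2)*(k^2 - k - 6) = (k - 2)*(k + 2)*(k - 3)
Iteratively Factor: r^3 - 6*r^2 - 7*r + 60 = (r + 3)*(r^2 - 9*r + 20) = (r - 5)*(r + 3)*(r - 4)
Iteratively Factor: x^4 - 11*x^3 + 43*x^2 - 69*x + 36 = (x - 3)*(x^3 - 8*x^2 + 19*x - 12) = (x - 3)*(x - 1)*(x^2 - 7*x + 12) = (x - 4)*(x - 3)*(x - 1)*(x - 3)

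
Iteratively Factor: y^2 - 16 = (y + 4)*(y - 4)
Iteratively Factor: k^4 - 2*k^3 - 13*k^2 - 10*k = (k - 5)*(k^3 + 3*k^2 + 2*k) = k*(k - 5)*(k^2 + 3*k + 2) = k*(k - 5)*(k + 2)*(k + 1)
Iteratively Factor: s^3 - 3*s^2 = (s)*(s^2 - 3*s) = s*(s - 3)*(s)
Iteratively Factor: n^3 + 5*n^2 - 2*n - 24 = (n + 3)*(n^2 + 2*n - 8) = (n - 2)*(n + 3)*(n + 4)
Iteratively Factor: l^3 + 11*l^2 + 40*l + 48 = (l + 3)*(l^2 + 8*l + 16) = (l + 3)*(l + 4)*(l + 4)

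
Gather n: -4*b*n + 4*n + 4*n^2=4*n^2 + n*(4 - 4*b)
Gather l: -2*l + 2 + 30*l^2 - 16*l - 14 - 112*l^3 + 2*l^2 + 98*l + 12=-112*l^3 + 32*l^2 + 80*l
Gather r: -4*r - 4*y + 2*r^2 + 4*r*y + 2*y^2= 2*r^2 + r*(4*y - 4) + 2*y^2 - 4*y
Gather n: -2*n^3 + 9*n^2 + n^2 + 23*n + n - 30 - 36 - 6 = -2*n^3 + 10*n^2 + 24*n - 72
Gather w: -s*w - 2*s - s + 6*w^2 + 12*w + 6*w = -3*s + 6*w^2 + w*(18 - s)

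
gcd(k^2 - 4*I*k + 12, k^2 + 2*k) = 1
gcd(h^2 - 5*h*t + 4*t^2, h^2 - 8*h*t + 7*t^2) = -h + t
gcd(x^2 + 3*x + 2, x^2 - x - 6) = x + 2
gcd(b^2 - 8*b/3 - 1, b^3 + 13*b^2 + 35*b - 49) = 1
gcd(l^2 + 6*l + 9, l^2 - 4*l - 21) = l + 3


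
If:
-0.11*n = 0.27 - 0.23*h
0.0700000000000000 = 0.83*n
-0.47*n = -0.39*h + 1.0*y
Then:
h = 1.21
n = 0.08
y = 0.43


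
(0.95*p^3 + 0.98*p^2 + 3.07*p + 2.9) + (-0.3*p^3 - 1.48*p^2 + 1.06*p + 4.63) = 0.65*p^3 - 0.5*p^2 + 4.13*p + 7.53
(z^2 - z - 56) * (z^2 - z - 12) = z^4 - 2*z^3 - 67*z^2 + 68*z + 672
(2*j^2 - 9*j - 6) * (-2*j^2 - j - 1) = -4*j^4 + 16*j^3 + 19*j^2 + 15*j + 6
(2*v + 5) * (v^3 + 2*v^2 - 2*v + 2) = 2*v^4 + 9*v^3 + 6*v^2 - 6*v + 10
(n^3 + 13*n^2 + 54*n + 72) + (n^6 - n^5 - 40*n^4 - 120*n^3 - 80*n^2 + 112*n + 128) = n^6 - n^5 - 40*n^4 - 119*n^3 - 67*n^2 + 166*n + 200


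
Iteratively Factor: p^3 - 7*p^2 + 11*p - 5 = (p - 1)*(p^2 - 6*p + 5) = (p - 5)*(p - 1)*(p - 1)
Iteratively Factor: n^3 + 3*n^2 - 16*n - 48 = (n + 3)*(n^2 - 16) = (n + 3)*(n + 4)*(n - 4)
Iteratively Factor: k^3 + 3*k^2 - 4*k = (k)*(k^2 + 3*k - 4) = k*(k - 1)*(k + 4)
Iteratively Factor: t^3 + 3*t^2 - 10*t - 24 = (t + 2)*(t^2 + t - 12) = (t - 3)*(t + 2)*(t + 4)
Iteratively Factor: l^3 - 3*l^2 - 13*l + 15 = (l + 3)*(l^2 - 6*l + 5) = (l - 1)*(l + 3)*(l - 5)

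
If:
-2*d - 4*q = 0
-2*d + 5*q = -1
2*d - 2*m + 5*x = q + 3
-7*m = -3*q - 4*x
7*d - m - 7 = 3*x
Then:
No Solution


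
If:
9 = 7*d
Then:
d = 9/7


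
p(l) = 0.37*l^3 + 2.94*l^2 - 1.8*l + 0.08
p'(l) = 1.11*l^2 + 5.88*l - 1.8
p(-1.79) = 10.60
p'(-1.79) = -8.77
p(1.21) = 2.86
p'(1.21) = 6.94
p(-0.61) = 2.19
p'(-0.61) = -4.97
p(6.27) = 195.58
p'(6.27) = 78.70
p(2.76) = 25.29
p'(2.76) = 22.88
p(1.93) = 10.22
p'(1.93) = 13.68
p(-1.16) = 5.55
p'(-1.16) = -7.13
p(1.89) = 9.68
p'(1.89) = 13.28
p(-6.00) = 36.80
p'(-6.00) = 2.88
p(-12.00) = -194.32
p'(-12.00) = 87.48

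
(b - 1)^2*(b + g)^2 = b^4 + 2*b^3*g - 2*b^3 + b^2*g^2 - 4*b^2*g + b^2 - 2*b*g^2 + 2*b*g + g^2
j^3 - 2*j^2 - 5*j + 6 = (j - 3)*(j - 1)*(j + 2)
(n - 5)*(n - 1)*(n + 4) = n^3 - 2*n^2 - 19*n + 20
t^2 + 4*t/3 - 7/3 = (t - 1)*(t + 7/3)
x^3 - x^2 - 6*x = x*(x - 3)*(x + 2)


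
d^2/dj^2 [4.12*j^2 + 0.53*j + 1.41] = 8.24000000000000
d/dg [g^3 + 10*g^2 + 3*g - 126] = 3*g^2 + 20*g + 3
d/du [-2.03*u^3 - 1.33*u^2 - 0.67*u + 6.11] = -6.09*u^2 - 2.66*u - 0.67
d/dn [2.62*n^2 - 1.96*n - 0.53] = 5.24*n - 1.96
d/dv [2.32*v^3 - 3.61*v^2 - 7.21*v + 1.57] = 6.96*v^2 - 7.22*v - 7.21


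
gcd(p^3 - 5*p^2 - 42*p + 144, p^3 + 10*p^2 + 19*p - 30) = p + 6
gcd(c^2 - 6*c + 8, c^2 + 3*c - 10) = c - 2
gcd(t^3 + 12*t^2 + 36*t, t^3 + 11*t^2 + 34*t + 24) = t + 6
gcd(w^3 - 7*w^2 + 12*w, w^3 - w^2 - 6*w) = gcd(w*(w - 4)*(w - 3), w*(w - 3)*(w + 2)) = w^2 - 3*w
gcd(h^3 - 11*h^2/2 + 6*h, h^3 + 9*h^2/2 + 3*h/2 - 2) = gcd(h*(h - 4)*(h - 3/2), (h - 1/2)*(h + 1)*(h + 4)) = 1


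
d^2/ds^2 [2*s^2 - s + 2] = 4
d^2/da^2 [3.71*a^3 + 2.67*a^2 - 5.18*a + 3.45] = 22.26*a + 5.34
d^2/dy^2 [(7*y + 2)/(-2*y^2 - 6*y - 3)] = 4*(-2*(2*y + 3)^2*(7*y + 2) + (21*y + 23)*(2*y^2 + 6*y + 3))/(2*y^2 + 6*y + 3)^3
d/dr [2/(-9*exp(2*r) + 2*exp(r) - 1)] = (36*exp(r) - 4)*exp(r)/(9*exp(2*r) - 2*exp(r) + 1)^2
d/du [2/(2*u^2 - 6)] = -2*u/(u^2 - 3)^2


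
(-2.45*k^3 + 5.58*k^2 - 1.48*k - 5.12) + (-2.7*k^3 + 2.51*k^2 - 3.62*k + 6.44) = -5.15*k^3 + 8.09*k^2 - 5.1*k + 1.32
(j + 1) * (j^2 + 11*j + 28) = j^3 + 12*j^2 + 39*j + 28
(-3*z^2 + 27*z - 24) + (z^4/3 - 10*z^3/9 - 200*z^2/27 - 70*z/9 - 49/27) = z^4/3 - 10*z^3/9 - 281*z^2/27 + 173*z/9 - 697/27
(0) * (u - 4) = 0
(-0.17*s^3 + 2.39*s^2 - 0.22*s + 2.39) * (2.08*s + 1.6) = -0.3536*s^4 + 4.6992*s^3 + 3.3664*s^2 + 4.6192*s + 3.824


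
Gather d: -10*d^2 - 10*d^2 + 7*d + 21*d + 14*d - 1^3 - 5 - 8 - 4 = -20*d^2 + 42*d - 18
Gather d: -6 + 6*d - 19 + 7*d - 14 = 13*d - 39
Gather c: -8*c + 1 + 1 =2 - 8*c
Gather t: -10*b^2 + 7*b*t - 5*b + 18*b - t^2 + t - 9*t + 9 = -10*b^2 + 13*b - t^2 + t*(7*b - 8) + 9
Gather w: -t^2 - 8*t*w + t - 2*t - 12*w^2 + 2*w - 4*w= -t^2 - t - 12*w^2 + w*(-8*t - 2)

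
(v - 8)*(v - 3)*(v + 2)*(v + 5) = v^4 - 4*v^3 - 43*v^2 + 58*v + 240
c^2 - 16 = (c - 4)*(c + 4)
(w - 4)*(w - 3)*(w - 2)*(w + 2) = w^4 - 7*w^3 + 8*w^2 + 28*w - 48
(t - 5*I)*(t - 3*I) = t^2 - 8*I*t - 15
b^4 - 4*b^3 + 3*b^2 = b^2*(b - 3)*(b - 1)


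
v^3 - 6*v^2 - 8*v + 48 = (v - 6)*(v - 2*sqrt(2))*(v + 2*sqrt(2))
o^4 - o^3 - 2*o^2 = o^2*(o - 2)*(o + 1)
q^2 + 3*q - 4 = (q - 1)*(q + 4)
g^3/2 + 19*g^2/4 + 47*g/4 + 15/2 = (g/2 + 1/2)*(g + 5/2)*(g + 6)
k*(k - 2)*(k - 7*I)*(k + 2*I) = k^4 - 2*k^3 - 5*I*k^3 + 14*k^2 + 10*I*k^2 - 28*k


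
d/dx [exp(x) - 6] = exp(x)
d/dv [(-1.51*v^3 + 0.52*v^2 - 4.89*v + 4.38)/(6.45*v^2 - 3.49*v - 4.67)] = (-9.7395*v^4 + 10.5398*v^3 + 50.8808*v^2 - 61.3588*v + 38.1225)/(41.6025*v^4 - 45.021*v^3 - 48.0629*v^2 + 32.5966*v + 21.8089)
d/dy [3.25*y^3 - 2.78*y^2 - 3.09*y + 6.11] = 9.75*y^2 - 5.56*y - 3.09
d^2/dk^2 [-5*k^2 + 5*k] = -10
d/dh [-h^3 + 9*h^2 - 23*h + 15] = -3*h^2 + 18*h - 23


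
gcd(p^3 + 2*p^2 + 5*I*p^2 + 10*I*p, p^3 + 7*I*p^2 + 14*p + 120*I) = p + 5*I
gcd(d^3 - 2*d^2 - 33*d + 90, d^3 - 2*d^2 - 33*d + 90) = d^3 - 2*d^2 - 33*d + 90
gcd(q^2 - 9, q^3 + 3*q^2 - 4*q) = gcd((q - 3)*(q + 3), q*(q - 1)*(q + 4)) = 1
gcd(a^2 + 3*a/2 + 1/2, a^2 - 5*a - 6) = a + 1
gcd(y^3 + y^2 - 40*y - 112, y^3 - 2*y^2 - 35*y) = y - 7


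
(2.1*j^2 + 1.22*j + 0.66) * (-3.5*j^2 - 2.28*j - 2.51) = -7.35*j^4 - 9.058*j^3 - 10.3626*j^2 - 4.567*j - 1.6566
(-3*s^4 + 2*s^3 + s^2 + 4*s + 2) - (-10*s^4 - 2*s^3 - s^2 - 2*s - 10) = 7*s^4 + 4*s^3 + 2*s^2 + 6*s + 12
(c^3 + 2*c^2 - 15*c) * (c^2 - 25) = c^5 + 2*c^4 - 40*c^3 - 50*c^2 + 375*c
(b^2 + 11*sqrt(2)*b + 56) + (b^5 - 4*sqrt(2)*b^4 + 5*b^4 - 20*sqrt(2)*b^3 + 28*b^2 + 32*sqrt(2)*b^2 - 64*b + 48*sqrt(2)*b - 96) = b^5 - 4*sqrt(2)*b^4 + 5*b^4 - 20*sqrt(2)*b^3 + 29*b^2 + 32*sqrt(2)*b^2 - 64*b + 59*sqrt(2)*b - 40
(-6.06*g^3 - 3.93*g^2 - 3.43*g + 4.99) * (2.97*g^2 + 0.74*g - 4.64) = -17.9982*g^5 - 16.1565*g^4 + 15.0231*g^3 + 30.5173*g^2 + 19.6078*g - 23.1536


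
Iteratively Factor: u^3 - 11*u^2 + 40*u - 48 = (u - 4)*(u^2 - 7*u + 12) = (u - 4)*(u - 3)*(u - 4)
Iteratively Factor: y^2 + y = (y + 1)*(y)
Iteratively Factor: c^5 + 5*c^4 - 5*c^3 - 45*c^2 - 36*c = (c + 1)*(c^4 + 4*c^3 - 9*c^2 - 36*c) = (c + 1)*(c + 4)*(c^3 - 9*c) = (c + 1)*(c + 3)*(c + 4)*(c^2 - 3*c) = (c - 3)*(c + 1)*(c + 3)*(c + 4)*(c)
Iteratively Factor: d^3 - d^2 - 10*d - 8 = (d - 4)*(d^2 + 3*d + 2) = (d - 4)*(d + 1)*(d + 2)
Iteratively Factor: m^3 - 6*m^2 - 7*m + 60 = (m - 5)*(m^2 - m - 12) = (m - 5)*(m - 4)*(m + 3)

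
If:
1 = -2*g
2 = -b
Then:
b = -2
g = -1/2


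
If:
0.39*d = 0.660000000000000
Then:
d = 1.69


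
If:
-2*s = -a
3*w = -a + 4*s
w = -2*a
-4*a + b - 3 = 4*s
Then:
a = 0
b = 3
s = 0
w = 0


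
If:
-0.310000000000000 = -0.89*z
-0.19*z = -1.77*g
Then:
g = 0.04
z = 0.35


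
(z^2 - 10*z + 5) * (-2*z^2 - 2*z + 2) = -2*z^4 + 18*z^3 + 12*z^2 - 30*z + 10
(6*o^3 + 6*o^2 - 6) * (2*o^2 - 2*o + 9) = 12*o^5 + 42*o^3 + 42*o^2 + 12*o - 54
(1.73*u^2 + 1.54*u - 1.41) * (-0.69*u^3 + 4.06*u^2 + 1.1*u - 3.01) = -1.1937*u^5 + 5.9612*u^4 + 9.1283*u^3 - 9.2379*u^2 - 6.1864*u + 4.2441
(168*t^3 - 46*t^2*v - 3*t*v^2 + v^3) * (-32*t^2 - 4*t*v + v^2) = -5376*t^5 + 800*t^4*v + 448*t^3*v^2 - 66*t^2*v^3 - 7*t*v^4 + v^5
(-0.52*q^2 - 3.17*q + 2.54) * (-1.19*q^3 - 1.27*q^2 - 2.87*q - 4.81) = 0.6188*q^5 + 4.4327*q^4 + 2.4957*q^3 + 8.3733*q^2 + 7.9579*q - 12.2174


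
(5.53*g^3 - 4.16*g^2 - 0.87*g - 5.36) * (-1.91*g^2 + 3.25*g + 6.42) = -10.5623*g^5 + 25.9181*g^4 + 23.6443*g^3 - 19.2971*g^2 - 23.0054*g - 34.4112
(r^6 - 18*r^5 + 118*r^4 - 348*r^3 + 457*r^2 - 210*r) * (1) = r^6 - 18*r^5 + 118*r^4 - 348*r^3 + 457*r^2 - 210*r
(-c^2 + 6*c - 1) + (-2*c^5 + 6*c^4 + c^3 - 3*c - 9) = -2*c^5 + 6*c^4 + c^3 - c^2 + 3*c - 10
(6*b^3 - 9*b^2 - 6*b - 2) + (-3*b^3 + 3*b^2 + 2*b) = 3*b^3 - 6*b^2 - 4*b - 2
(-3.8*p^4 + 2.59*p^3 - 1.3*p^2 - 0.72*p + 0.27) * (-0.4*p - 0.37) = 1.52*p^5 + 0.37*p^4 - 0.4383*p^3 + 0.769*p^2 + 0.1584*p - 0.0999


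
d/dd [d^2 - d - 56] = 2*d - 1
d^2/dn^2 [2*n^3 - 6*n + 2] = 12*n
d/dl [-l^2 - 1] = -2*l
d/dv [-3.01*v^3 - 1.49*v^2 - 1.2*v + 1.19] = -9.03*v^2 - 2.98*v - 1.2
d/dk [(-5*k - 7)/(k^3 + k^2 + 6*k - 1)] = (-5*k^3 - 5*k^2 - 30*k + (5*k + 7)*(3*k^2 + 2*k + 6) + 5)/(k^3 + k^2 + 6*k - 1)^2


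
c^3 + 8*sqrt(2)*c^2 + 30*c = c*(c + 3*sqrt(2))*(c + 5*sqrt(2))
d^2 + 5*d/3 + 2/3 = (d + 2/3)*(d + 1)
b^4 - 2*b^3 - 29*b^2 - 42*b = b*(b - 7)*(b + 2)*(b + 3)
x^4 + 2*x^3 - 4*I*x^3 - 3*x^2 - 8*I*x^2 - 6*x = x*(x + 2)*(x - 3*I)*(x - I)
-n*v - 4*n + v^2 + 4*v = (-n + v)*(v + 4)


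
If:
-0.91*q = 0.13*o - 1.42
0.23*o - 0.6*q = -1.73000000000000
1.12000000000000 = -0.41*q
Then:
No Solution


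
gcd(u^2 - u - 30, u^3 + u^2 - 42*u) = u - 6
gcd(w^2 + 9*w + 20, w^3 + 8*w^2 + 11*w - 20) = w^2 + 9*w + 20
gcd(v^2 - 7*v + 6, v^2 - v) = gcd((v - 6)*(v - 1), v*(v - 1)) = v - 1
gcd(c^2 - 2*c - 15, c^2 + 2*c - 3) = c + 3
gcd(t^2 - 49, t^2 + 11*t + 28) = t + 7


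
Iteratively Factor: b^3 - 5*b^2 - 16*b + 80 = (b - 5)*(b^2 - 16) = (b - 5)*(b + 4)*(b - 4)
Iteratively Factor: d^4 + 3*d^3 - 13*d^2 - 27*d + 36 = (d - 1)*(d^3 + 4*d^2 - 9*d - 36) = (d - 1)*(d + 4)*(d^2 - 9) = (d - 3)*(d - 1)*(d + 4)*(d + 3)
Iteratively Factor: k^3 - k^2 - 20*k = (k + 4)*(k^2 - 5*k) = k*(k + 4)*(k - 5)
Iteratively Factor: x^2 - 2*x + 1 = (x - 1)*(x - 1)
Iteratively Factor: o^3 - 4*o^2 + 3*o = (o - 1)*(o^2 - 3*o) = o*(o - 1)*(o - 3)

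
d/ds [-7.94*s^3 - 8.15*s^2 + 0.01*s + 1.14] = -23.82*s^2 - 16.3*s + 0.01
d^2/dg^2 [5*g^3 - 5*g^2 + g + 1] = 30*g - 10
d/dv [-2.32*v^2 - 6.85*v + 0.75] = -4.64*v - 6.85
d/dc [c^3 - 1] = 3*c^2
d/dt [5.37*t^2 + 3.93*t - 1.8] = 10.74*t + 3.93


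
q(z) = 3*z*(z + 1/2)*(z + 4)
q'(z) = 3*z*(z + 1/2) + 3*z*(z + 4) + 3*(z + 1/2)*(z + 4) = 9*z^2 + 27*z + 6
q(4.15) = 471.82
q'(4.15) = 273.05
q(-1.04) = 4.99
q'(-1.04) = -12.35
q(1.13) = 28.35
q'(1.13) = 48.00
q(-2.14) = 19.58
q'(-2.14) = -10.56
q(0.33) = 3.56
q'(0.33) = 15.89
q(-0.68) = 1.22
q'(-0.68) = -8.20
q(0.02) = 0.13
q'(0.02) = 6.54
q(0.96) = 20.86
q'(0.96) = 40.21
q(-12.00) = -3312.00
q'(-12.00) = 978.00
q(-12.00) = -3312.00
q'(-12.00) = 978.00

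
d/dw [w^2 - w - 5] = 2*w - 1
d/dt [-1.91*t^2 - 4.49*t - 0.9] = -3.82*t - 4.49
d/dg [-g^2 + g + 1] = 1 - 2*g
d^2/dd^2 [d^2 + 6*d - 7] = 2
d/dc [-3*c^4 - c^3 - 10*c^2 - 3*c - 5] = -12*c^3 - 3*c^2 - 20*c - 3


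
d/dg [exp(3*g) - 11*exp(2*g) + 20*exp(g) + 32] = (3*exp(2*g) - 22*exp(g) + 20)*exp(g)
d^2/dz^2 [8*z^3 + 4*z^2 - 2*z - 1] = 48*z + 8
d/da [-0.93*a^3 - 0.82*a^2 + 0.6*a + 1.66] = -2.79*a^2 - 1.64*a + 0.6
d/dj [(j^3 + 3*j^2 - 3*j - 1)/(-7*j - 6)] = (-14*j^3 - 39*j^2 - 36*j + 11)/(49*j^2 + 84*j + 36)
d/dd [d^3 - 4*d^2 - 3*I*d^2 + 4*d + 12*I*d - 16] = 3*d^2 - 8*d - 6*I*d + 4 + 12*I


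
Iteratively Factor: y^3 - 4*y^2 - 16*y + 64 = (y - 4)*(y^2 - 16) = (y - 4)^2*(y + 4)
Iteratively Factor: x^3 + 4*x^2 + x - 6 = (x - 1)*(x^2 + 5*x + 6) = (x - 1)*(x + 3)*(x + 2)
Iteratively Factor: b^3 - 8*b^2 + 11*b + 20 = (b + 1)*(b^2 - 9*b + 20) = (b - 5)*(b + 1)*(b - 4)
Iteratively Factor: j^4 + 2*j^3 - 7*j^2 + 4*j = (j - 1)*(j^3 + 3*j^2 - 4*j) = j*(j - 1)*(j^2 + 3*j - 4) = j*(j - 1)*(j + 4)*(j - 1)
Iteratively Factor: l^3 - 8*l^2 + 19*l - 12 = (l - 4)*(l^2 - 4*l + 3) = (l - 4)*(l - 1)*(l - 3)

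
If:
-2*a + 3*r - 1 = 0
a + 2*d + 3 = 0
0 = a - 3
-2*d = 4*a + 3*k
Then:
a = 3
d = -3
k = -2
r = 7/3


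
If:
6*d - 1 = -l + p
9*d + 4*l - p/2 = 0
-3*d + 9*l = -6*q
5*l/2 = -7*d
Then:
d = 5/38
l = -7/19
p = -11/19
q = 47/76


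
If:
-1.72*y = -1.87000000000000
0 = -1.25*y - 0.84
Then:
No Solution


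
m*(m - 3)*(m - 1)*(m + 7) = m^4 + 3*m^3 - 25*m^2 + 21*m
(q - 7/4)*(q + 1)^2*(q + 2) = q^4 + 9*q^3/4 - 2*q^2 - 27*q/4 - 7/2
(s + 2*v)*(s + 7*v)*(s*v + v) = s^3*v + 9*s^2*v^2 + s^2*v + 14*s*v^3 + 9*s*v^2 + 14*v^3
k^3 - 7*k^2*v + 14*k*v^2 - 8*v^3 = (k - 4*v)*(k - 2*v)*(k - v)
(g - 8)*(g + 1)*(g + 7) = g^3 - 57*g - 56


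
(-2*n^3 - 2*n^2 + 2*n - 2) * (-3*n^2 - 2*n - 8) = 6*n^5 + 10*n^4 + 14*n^3 + 18*n^2 - 12*n + 16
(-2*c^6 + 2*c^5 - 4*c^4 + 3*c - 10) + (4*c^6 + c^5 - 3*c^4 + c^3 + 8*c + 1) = 2*c^6 + 3*c^5 - 7*c^4 + c^3 + 11*c - 9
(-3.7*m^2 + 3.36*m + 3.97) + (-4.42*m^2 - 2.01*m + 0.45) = -8.12*m^2 + 1.35*m + 4.42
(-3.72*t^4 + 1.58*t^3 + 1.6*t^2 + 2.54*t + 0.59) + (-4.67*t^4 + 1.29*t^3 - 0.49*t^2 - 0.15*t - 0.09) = -8.39*t^4 + 2.87*t^3 + 1.11*t^2 + 2.39*t + 0.5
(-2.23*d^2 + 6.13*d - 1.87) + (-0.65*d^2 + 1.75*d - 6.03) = -2.88*d^2 + 7.88*d - 7.9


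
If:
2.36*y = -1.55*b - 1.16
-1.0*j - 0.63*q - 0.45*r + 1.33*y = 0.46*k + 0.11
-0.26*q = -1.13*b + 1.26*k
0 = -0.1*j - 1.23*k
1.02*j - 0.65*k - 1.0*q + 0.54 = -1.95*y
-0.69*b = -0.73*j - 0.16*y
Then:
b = -0.07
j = 0.03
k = -0.00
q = -0.29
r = -1.21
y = -0.45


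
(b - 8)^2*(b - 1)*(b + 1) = b^4 - 16*b^3 + 63*b^2 + 16*b - 64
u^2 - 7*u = u*(u - 7)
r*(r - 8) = r^2 - 8*r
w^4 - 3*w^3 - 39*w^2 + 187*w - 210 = (w - 5)*(w - 3)*(w - 2)*(w + 7)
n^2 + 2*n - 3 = (n - 1)*(n + 3)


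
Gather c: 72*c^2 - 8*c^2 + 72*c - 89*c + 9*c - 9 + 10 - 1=64*c^2 - 8*c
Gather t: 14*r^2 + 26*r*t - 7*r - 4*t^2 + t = 14*r^2 - 7*r - 4*t^2 + t*(26*r + 1)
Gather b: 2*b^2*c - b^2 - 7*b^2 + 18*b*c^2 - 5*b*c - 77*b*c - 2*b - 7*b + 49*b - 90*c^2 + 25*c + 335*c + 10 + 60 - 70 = b^2*(2*c - 8) + b*(18*c^2 - 82*c + 40) - 90*c^2 + 360*c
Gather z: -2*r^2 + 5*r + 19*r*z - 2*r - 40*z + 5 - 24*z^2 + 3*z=-2*r^2 + 3*r - 24*z^2 + z*(19*r - 37) + 5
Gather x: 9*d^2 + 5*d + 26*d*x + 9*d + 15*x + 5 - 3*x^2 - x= 9*d^2 + 14*d - 3*x^2 + x*(26*d + 14) + 5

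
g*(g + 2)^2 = g^3 + 4*g^2 + 4*g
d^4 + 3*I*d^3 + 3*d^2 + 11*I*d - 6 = (d - 2*I)*(d + I)^2*(d + 3*I)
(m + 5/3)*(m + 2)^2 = m^3 + 17*m^2/3 + 32*m/3 + 20/3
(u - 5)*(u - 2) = u^2 - 7*u + 10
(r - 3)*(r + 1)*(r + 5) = r^3 + 3*r^2 - 13*r - 15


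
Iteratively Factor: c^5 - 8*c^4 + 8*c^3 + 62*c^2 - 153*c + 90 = (c - 5)*(c^4 - 3*c^3 - 7*c^2 + 27*c - 18) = (c - 5)*(c - 1)*(c^3 - 2*c^2 - 9*c + 18) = (c - 5)*(c - 3)*(c - 1)*(c^2 + c - 6) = (c - 5)*(c - 3)*(c - 1)*(c + 3)*(c - 2)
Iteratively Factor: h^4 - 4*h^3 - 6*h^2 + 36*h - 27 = (h + 3)*(h^3 - 7*h^2 + 15*h - 9) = (h - 1)*(h + 3)*(h^2 - 6*h + 9) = (h - 3)*(h - 1)*(h + 3)*(h - 3)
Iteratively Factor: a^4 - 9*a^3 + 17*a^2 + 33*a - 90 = (a + 2)*(a^3 - 11*a^2 + 39*a - 45) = (a - 5)*(a + 2)*(a^2 - 6*a + 9) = (a - 5)*(a - 3)*(a + 2)*(a - 3)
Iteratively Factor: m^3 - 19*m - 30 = (m + 2)*(m^2 - 2*m - 15) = (m - 5)*(m + 2)*(m + 3)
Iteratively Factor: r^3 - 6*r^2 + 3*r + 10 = (r - 2)*(r^2 - 4*r - 5) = (r - 5)*(r - 2)*(r + 1)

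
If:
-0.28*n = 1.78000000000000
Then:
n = -6.36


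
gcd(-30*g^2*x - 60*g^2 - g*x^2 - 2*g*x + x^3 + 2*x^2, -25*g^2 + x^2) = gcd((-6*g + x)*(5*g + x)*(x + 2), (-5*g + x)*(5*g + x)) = 5*g + x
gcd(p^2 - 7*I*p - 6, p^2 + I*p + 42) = p - 6*I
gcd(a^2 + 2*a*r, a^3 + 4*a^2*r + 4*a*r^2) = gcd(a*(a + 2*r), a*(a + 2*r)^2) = a^2 + 2*a*r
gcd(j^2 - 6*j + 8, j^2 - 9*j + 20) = j - 4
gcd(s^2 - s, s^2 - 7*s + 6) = s - 1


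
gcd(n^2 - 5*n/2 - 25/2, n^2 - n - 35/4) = n + 5/2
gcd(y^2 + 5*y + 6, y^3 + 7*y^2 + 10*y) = y + 2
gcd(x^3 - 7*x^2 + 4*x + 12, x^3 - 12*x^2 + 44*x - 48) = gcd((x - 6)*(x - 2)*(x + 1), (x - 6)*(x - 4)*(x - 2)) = x^2 - 8*x + 12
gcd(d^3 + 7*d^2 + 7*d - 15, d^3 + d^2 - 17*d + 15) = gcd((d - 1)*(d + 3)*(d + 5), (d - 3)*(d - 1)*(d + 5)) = d^2 + 4*d - 5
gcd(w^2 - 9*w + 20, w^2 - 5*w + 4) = w - 4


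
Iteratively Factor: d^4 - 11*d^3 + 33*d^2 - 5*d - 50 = (d - 2)*(d^3 - 9*d^2 + 15*d + 25) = (d - 5)*(d - 2)*(d^2 - 4*d - 5) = (d - 5)^2*(d - 2)*(d + 1)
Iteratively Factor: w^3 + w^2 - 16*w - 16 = (w + 1)*(w^2 - 16) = (w - 4)*(w + 1)*(w + 4)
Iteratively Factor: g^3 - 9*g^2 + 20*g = (g - 5)*(g^2 - 4*g) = (g - 5)*(g - 4)*(g)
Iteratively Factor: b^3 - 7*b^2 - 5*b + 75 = (b + 3)*(b^2 - 10*b + 25) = (b - 5)*(b + 3)*(b - 5)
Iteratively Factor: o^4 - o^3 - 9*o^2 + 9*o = (o - 3)*(o^3 + 2*o^2 - 3*o) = (o - 3)*(o - 1)*(o^2 + 3*o) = (o - 3)*(o - 1)*(o + 3)*(o)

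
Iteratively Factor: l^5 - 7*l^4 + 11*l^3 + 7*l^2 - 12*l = (l - 3)*(l^4 - 4*l^3 - l^2 + 4*l) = (l - 3)*(l - 1)*(l^3 - 3*l^2 - 4*l) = (l - 3)*(l - 1)*(l + 1)*(l^2 - 4*l) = l*(l - 3)*(l - 1)*(l + 1)*(l - 4)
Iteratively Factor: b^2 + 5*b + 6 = (b + 3)*(b + 2)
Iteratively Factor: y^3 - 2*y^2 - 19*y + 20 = (y - 1)*(y^2 - y - 20) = (y - 5)*(y - 1)*(y + 4)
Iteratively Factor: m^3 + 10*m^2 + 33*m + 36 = (m + 4)*(m^2 + 6*m + 9) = (m + 3)*(m + 4)*(m + 3)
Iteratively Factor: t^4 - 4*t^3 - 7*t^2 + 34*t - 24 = (t - 2)*(t^3 - 2*t^2 - 11*t + 12) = (t - 4)*(t - 2)*(t^2 + 2*t - 3) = (t - 4)*(t - 2)*(t - 1)*(t + 3)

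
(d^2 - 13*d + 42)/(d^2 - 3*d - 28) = (d - 6)/(d + 4)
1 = 1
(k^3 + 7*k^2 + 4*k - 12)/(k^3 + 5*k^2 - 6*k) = (k + 2)/k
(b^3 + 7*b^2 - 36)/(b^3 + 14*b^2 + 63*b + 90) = (b - 2)/(b + 5)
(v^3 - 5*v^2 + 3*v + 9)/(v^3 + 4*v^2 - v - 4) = (v^2 - 6*v + 9)/(v^2 + 3*v - 4)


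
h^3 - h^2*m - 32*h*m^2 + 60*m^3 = (h - 5*m)*(h - 2*m)*(h + 6*m)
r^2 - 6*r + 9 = (r - 3)^2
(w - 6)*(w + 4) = w^2 - 2*w - 24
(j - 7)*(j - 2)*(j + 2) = j^3 - 7*j^2 - 4*j + 28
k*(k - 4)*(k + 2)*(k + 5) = k^4 + 3*k^3 - 18*k^2 - 40*k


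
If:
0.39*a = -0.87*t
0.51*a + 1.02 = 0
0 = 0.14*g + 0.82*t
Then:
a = -2.00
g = -5.25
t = 0.90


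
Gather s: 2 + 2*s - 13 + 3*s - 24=5*s - 35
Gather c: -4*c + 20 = 20 - 4*c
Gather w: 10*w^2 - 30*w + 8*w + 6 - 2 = 10*w^2 - 22*w + 4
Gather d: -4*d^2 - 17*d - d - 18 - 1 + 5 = -4*d^2 - 18*d - 14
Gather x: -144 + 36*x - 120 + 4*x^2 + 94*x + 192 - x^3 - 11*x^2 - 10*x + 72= -x^3 - 7*x^2 + 120*x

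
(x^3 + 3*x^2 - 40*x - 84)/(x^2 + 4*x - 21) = (x^2 - 4*x - 12)/(x - 3)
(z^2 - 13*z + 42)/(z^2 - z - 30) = (z - 7)/(z + 5)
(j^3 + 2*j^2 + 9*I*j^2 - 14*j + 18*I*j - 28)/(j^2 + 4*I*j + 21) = (j^2 + 2*j*(1 + I) + 4*I)/(j - 3*I)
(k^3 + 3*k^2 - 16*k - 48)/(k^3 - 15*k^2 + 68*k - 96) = (k^2 + 7*k + 12)/(k^2 - 11*k + 24)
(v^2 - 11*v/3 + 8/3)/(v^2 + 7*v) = (3*v^2 - 11*v + 8)/(3*v*(v + 7))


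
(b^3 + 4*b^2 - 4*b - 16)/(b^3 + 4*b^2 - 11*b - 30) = (b^2 + 2*b - 8)/(b^2 + 2*b - 15)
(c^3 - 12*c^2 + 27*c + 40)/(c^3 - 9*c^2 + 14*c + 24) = (c^2 - 13*c + 40)/(c^2 - 10*c + 24)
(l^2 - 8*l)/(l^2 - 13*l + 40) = l/(l - 5)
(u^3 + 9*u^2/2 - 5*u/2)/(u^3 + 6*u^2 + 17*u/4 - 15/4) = 2*u/(2*u + 3)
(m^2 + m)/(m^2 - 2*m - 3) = m/(m - 3)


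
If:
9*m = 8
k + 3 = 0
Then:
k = -3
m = 8/9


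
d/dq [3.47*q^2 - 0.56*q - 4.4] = 6.94*q - 0.56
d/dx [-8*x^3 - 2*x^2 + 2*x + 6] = -24*x^2 - 4*x + 2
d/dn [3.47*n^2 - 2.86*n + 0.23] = 6.94*n - 2.86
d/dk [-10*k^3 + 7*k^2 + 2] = 2*k*(7 - 15*k)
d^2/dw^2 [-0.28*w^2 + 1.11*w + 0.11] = -0.560000000000000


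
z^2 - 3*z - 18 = (z - 6)*(z + 3)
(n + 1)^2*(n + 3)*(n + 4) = n^4 + 9*n^3 + 27*n^2 + 31*n + 12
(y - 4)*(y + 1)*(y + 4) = y^3 + y^2 - 16*y - 16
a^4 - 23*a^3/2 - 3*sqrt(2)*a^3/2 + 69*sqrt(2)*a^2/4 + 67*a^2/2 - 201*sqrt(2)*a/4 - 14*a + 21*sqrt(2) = (a - 7)*(a - 4)*(a - 1/2)*(a - 3*sqrt(2)/2)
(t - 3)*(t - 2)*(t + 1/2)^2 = t^4 - 4*t^3 + 5*t^2/4 + 19*t/4 + 3/2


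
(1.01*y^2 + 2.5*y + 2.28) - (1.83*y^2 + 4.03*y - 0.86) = -0.82*y^2 - 1.53*y + 3.14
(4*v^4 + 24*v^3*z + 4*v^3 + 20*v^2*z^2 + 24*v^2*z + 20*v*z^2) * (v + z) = 4*v^5 + 28*v^4*z + 4*v^4 + 44*v^3*z^2 + 28*v^3*z + 20*v^2*z^3 + 44*v^2*z^2 + 20*v*z^3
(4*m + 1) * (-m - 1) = -4*m^2 - 5*m - 1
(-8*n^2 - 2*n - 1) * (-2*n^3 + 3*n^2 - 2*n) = 16*n^5 - 20*n^4 + 12*n^3 + n^2 + 2*n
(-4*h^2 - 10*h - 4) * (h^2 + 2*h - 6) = -4*h^4 - 18*h^3 + 52*h + 24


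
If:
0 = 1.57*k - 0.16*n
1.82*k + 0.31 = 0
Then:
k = -0.17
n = -1.67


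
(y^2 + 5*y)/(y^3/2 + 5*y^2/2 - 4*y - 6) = 2*y*(y + 5)/(y^3 + 5*y^2 - 8*y - 12)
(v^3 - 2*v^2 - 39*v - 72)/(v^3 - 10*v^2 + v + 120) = (v + 3)/(v - 5)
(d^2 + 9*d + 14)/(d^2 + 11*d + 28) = (d + 2)/(d + 4)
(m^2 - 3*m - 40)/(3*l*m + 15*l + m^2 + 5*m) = (m - 8)/(3*l + m)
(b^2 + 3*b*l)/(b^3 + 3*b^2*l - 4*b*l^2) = (b + 3*l)/(b^2 + 3*b*l - 4*l^2)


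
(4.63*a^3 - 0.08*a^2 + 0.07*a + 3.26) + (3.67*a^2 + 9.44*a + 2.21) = 4.63*a^3 + 3.59*a^2 + 9.51*a + 5.47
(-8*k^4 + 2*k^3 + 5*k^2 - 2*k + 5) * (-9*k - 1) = 72*k^5 - 10*k^4 - 47*k^3 + 13*k^2 - 43*k - 5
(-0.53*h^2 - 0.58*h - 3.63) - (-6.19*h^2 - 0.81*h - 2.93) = 5.66*h^2 + 0.23*h - 0.7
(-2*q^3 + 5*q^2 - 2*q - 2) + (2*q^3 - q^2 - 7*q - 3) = 4*q^2 - 9*q - 5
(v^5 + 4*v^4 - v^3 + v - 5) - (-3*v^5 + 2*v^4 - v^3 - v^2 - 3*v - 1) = 4*v^5 + 2*v^4 + v^2 + 4*v - 4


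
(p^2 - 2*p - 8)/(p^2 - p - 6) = (p - 4)/(p - 3)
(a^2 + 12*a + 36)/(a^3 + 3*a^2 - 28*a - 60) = (a + 6)/(a^2 - 3*a - 10)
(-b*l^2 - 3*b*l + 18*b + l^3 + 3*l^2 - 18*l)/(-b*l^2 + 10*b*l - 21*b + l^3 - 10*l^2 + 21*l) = (l + 6)/(l - 7)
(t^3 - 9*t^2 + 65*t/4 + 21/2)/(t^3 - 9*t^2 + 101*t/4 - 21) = (2*t^2 - 11*t - 6)/(2*t^2 - 11*t + 12)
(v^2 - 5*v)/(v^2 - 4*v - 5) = v/(v + 1)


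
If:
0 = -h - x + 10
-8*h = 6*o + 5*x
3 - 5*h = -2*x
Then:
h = 23/7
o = -419/42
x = 47/7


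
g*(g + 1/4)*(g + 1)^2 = g^4 + 9*g^3/4 + 3*g^2/2 + g/4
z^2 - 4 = (z - 2)*(z + 2)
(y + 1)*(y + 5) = y^2 + 6*y + 5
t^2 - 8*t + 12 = (t - 6)*(t - 2)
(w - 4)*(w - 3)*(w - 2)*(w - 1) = w^4 - 10*w^3 + 35*w^2 - 50*w + 24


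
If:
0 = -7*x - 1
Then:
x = -1/7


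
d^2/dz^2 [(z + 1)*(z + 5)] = 2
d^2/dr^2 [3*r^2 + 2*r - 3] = 6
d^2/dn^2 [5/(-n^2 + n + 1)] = 10*(-n^2 + n + (2*n - 1)^2 + 1)/(-n^2 + n + 1)^3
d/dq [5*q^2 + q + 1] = 10*q + 1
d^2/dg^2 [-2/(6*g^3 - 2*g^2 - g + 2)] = 4*(2*(9*g - 1)*(6*g^3 - 2*g^2 - g + 2) - (-18*g^2 + 4*g + 1)^2)/(6*g^3 - 2*g^2 - g + 2)^3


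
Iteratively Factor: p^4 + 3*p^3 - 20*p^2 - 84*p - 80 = (p - 5)*(p^3 + 8*p^2 + 20*p + 16) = (p - 5)*(p + 2)*(p^2 + 6*p + 8) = (p - 5)*(p + 2)*(p + 4)*(p + 2)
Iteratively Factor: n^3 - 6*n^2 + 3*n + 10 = (n - 2)*(n^2 - 4*n - 5) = (n - 5)*(n - 2)*(n + 1)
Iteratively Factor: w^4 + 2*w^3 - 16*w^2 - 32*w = (w + 4)*(w^3 - 2*w^2 - 8*w) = w*(w + 4)*(w^2 - 2*w - 8) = w*(w - 4)*(w + 4)*(w + 2)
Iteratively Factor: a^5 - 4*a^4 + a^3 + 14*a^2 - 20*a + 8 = (a - 1)*(a^4 - 3*a^3 - 2*a^2 + 12*a - 8) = (a - 1)^2*(a^3 - 2*a^2 - 4*a + 8) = (a - 2)*(a - 1)^2*(a^2 - 4) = (a - 2)^2*(a - 1)^2*(a + 2)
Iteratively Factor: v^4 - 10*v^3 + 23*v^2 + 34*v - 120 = (v - 4)*(v^3 - 6*v^2 - v + 30) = (v - 5)*(v - 4)*(v^2 - v - 6) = (v - 5)*(v - 4)*(v + 2)*(v - 3)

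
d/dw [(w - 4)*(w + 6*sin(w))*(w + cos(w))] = (4 - w)*(w + 6*sin(w))*(sin(w) - 1) + (w - 4)*(w + cos(w))*(6*cos(w) + 1) + (w + 6*sin(w))*(w + cos(w))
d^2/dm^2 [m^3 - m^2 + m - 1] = 6*m - 2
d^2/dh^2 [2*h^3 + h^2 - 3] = 12*h + 2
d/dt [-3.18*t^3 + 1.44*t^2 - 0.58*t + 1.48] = -9.54*t^2 + 2.88*t - 0.58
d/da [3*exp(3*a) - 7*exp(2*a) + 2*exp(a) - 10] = (9*exp(2*a) - 14*exp(a) + 2)*exp(a)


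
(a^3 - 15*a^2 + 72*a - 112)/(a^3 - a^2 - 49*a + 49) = (a^2 - 8*a + 16)/(a^2 + 6*a - 7)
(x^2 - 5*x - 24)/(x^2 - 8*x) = (x + 3)/x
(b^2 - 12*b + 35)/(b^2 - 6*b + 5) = (b - 7)/(b - 1)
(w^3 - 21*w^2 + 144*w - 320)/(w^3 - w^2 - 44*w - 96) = (w^2 - 13*w + 40)/(w^2 + 7*w + 12)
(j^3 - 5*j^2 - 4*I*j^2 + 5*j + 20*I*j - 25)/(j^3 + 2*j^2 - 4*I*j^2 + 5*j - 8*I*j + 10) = (j - 5)/(j + 2)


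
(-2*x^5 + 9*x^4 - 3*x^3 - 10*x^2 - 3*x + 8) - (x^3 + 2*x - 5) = -2*x^5 + 9*x^4 - 4*x^3 - 10*x^2 - 5*x + 13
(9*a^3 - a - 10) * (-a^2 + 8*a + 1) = -9*a^5 + 72*a^4 + 10*a^3 + 2*a^2 - 81*a - 10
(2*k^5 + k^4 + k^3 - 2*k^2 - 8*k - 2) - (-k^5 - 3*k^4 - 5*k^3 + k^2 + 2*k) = 3*k^5 + 4*k^4 + 6*k^3 - 3*k^2 - 10*k - 2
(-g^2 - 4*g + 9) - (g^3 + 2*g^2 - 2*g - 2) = -g^3 - 3*g^2 - 2*g + 11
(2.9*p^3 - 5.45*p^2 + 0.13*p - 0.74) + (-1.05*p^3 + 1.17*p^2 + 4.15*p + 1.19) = 1.85*p^3 - 4.28*p^2 + 4.28*p + 0.45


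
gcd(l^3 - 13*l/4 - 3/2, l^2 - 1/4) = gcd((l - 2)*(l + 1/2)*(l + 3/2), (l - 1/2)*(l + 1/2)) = l + 1/2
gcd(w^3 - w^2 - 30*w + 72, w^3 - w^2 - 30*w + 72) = w^3 - w^2 - 30*w + 72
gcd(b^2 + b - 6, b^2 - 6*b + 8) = b - 2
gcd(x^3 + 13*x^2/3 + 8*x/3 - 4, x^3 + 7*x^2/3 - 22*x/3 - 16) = x^2 + 5*x + 6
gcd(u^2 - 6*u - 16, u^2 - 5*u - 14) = u + 2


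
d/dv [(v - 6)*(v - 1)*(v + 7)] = 3*v^2 - 43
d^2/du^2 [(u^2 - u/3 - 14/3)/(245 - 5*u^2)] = 2*(u^3 - 399*u^2 + 147*u - 6517)/(15*(u^6 - 147*u^4 + 7203*u^2 - 117649))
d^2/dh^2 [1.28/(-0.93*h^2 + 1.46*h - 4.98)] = (2.214144*h^2 - 3.475968*h - 1.28*(1.86*h - 1.46)*(3.72*h - 2.92) + 11.856384)/(0.93*h^2 - 1.46*h + 4.98)^3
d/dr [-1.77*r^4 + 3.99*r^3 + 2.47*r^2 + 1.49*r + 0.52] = -7.08*r^3 + 11.97*r^2 + 4.94*r + 1.49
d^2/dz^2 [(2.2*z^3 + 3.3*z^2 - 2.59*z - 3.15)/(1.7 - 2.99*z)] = (-39.33644*z^3 + 67.0956*z^2 - 38.148*z + 63.57857)/(26.730899*z^3 - 45.59451*z^2 + 25.9233*z - 4.913)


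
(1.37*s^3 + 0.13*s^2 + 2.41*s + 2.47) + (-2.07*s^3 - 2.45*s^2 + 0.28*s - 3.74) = -0.7*s^3 - 2.32*s^2 + 2.69*s - 1.27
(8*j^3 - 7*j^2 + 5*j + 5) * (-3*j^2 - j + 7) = -24*j^5 + 13*j^4 + 48*j^3 - 69*j^2 + 30*j + 35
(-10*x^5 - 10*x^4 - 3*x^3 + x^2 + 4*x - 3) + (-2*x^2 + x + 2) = -10*x^5 - 10*x^4 - 3*x^3 - x^2 + 5*x - 1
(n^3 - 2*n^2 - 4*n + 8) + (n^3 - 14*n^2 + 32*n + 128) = 2*n^3 - 16*n^2 + 28*n + 136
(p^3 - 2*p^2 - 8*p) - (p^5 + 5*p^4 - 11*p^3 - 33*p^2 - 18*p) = -p^5 - 5*p^4 + 12*p^3 + 31*p^2 + 10*p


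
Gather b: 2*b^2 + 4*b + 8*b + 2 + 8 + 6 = 2*b^2 + 12*b + 16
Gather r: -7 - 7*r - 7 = -7*r - 14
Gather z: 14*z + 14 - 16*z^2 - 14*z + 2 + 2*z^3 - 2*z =2*z^3 - 16*z^2 - 2*z + 16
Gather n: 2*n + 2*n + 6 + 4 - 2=4*n + 8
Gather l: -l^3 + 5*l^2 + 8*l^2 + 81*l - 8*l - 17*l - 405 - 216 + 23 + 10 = -l^3 + 13*l^2 + 56*l - 588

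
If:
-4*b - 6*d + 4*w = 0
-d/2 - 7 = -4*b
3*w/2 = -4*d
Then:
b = 175/103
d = -42/103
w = 112/103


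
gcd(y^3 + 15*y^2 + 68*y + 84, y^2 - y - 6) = y + 2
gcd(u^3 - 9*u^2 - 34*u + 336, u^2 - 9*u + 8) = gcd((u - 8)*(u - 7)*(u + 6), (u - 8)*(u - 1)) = u - 8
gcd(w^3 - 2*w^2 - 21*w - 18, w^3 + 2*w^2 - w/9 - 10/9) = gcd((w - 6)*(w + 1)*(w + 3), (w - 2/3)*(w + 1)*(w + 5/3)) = w + 1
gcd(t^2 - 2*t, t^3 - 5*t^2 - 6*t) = t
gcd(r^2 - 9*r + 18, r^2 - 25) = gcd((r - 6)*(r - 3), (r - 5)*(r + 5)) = 1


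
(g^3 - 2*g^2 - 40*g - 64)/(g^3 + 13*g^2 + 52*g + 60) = (g^2 - 4*g - 32)/(g^2 + 11*g + 30)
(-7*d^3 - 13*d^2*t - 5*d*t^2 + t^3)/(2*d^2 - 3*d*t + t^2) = (-7*d^3 - 13*d^2*t - 5*d*t^2 + t^3)/(2*d^2 - 3*d*t + t^2)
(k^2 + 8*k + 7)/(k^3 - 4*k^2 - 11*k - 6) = (k + 7)/(k^2 - 5*k - 6)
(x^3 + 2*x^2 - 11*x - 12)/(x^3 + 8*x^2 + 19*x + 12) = (x - 3)/(x + 3)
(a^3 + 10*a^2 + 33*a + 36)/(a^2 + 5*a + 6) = (a^2 + 7*a + 12)/(a + 2)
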